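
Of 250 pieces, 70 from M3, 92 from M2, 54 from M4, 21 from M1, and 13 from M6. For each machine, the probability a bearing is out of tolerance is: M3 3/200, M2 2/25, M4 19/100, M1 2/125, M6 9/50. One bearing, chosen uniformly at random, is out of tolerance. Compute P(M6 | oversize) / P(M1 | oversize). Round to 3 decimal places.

6.964

Prior × likelihood for each hypothesis:
  M3: 0.28 × 0.015 = 0.0042
  M2: 0.368 × 0.08 = 0.02944
  M4: 0.216 × 0.19 = 0.04104
  M1: 0.084 × 0.016 = 0.001344
  M6: 0.052 × 0.18 = 0.00936
Normalizing constant = 0.085384.
The ratio is 0.00936 / 0.001344 (the normalizer cancels) = 6.964.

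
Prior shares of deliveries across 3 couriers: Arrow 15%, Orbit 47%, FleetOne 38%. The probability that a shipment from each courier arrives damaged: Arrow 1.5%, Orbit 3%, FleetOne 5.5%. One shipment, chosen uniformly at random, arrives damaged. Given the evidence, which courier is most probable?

Compute prior × likelihood for every hypothesis:
  Arrow: 0.15 × 0.015 = 0.00225
  Orbit: 0.47 × 0.03 = 0.0141
  FleetOne: 0.38 × 0.055 = 0.0209
Sum = 0.03725.
Largest term belongs to FleetOne, so FleetOne is most probable.

FleetOne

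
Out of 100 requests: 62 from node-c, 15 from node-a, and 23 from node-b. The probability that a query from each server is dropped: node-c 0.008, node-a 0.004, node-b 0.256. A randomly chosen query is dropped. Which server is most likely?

node-b

Unnormalized posteriors (prior × likelihood):
  node-c: 0.62 × 0.008 = 0.00496
  node-a: 0.15 × 0.004 = 0.0006
  node-b: 0.23 × 0.256 = 0.05888
Normalizing constant = 0.06444.
Largest term belongs to node-b, so node-b is most probable.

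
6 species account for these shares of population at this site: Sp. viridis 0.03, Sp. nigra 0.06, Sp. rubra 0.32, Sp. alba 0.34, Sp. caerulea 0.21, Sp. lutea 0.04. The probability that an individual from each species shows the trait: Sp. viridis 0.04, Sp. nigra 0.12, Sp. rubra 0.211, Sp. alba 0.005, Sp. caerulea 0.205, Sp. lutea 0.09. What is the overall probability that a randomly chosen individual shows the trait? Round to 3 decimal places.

0.124

Compute prior × likelihood for every hypothesis:
  Sp. viridis: 0.03 × 0.04 = 0.0012
  Sp. nigra: 0.06 × 0.12 = 0.0072
  Sp. rubra: 0.32 × 0.211 = 0.06752
  Sp. alba: 0.34 × 0.005 = 0.0017
  Sp. caerulea: 0.21 × 0.205 = 0.04305
  Sp. lutea: 0.04 × 0.09 = 0.0036
P(trait) = 0.0012 + 0.0072 + 0.06752 + 0.0017 + 0.04305 + 0.0036 = 0.12427 → 0.124.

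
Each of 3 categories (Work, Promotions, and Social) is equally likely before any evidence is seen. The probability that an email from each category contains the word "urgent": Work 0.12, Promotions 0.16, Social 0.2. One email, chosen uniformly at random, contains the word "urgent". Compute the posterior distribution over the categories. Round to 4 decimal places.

Work 0.2500, Promotions 0.3333, Social 0.4167

With a uniform prior (1/3 each), posterior ∝ likelihood:
  Work: 0.12
  Promotions: 0.16
  Social: 0.2
Sum = 0.48.
P(Work | urgent-flag) = 0.12/0.48 ≈ 0.2500
P(Promotions | urgent-flag) = 0.16/0.48 ≈ 0.3333
P(Social | urgent-flag) = 0.2/0.48 ≈ 0.4167
(Check: 0.2500+0.3333+0.4167 = 1.0000.)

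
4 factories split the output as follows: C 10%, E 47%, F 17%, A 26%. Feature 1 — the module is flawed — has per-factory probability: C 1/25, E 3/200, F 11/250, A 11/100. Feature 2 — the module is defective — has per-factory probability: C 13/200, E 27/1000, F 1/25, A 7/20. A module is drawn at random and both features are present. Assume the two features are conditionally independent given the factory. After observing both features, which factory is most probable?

A

By Bayes' rule, posterior ∝ prior × likelihood:
  C: 0.1 × 0.04 × 0.065 = 0.00026
  E: 0.47 × 0.015 × 0.027 = 0.00019035
  F: 0.17 × 0.044 × 0.04 = 0.0002992
  A: 0.26 × 0.11 × 0.35 = 0.01001
Total = 0.01075955.
Largest term belongs to A, so A is most probable.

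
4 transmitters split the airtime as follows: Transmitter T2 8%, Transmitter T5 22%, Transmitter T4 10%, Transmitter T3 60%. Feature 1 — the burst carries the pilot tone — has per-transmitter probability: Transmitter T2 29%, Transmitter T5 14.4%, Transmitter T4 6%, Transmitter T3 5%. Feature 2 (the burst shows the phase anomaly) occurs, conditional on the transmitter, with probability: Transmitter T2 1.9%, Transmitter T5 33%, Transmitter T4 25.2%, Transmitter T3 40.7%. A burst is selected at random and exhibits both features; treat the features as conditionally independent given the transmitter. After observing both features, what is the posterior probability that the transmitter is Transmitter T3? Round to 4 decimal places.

Unnormalized posteriors (prior × likelihood):
  Transmitter T2: 0.08 × 0.29 × 0.019 = 0.0004408
  Transmitter T5: 0.22 × 0.144 × 0.33 = 0.0104544
  Transmitter T4: 0.1 × 0.06 × 0.252 = 0.001512
  Transmitter T3: 0.6 × 0.05 × 0.407 = 0.01221
Normalizing constant = 0.0246172.
P(Transmitter T3 | evidence) = 0.01221 / 0.0246172 ≈ 0.4960.

0.4960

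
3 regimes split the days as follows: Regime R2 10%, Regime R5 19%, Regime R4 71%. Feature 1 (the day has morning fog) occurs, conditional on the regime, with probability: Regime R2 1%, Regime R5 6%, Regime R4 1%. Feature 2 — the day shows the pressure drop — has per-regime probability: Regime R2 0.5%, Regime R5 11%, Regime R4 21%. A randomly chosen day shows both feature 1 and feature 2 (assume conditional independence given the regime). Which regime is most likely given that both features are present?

Regime R4

Unnormalized posteriors (prior × likelihood):
  Regime R2: 0.1 × 0.01 × 0.005 = 0.000005
  Regime R5: 0.19 × 0.06 × 0.11 = 0.001254
  Regime R4: 0.71 × 0.01 × 0.21 = 0.001491
Total = 0.00275.
Largest term belongs to Regime R4, so Regime R4 is most probable.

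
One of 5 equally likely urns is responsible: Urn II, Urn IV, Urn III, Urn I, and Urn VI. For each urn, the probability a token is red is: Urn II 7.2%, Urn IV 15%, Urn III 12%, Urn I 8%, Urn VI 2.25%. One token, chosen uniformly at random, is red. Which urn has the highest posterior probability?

With a uniform prior (1/5 each), posterior ∝ likelihood:
  Urn II: 0.072
  Urn IV: 0.15
  Urn III: 0.12
  Urn I: 0.08
  Urn VI: 0.0225
Sum = 0.4445.
Largest term belongs to Urn IV, so Urn IV is most probable.

Urn IV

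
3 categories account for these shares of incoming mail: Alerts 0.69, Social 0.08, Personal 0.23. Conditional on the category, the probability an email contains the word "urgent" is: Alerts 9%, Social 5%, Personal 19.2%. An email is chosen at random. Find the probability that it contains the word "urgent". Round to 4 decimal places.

0.1103

By Bayes' rule, posterior ∝ prior × likelihood:
  Alerts: 0.69 × 0.09 = 0.0621
  Social: 0.08 × 0.05 = 0.004
  Personal: 0.23 × 0.192 = 0.04416
P(urgent-flag) = 0.0621 + 0.004 + 0.04416 = 0.11026 → 0.1103.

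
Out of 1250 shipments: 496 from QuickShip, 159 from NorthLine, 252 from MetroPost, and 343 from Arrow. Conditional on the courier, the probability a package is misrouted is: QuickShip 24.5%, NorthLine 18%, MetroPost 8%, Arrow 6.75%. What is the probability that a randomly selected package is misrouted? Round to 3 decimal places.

0.155

Compute prior × likelihood for every hypothesis:
  QuickShip: 0.3968 × 0.245 = 0.097216
  NorthLine: 0.1272 × 0.18 = 0.022896
  MetroPost: 0.2016 × 0.08 = 0.016128
  Arrow: 0.2744 × 0.0675 = 0.018522
P(misrouted) = 0.097216 + 0.022896 + 0.016128 + 0.018522 = 0.154762 → 0.155.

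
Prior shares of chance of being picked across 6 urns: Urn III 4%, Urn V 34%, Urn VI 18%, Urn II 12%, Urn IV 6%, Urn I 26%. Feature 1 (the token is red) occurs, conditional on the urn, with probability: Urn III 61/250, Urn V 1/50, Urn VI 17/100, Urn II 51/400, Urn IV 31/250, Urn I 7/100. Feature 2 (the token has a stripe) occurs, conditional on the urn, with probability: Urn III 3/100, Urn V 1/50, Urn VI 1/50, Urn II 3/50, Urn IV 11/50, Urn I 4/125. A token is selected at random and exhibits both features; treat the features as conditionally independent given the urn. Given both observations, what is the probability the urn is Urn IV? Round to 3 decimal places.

0.392

Prior × likelihood for each hypothesis:
  Urn III: 0.04 × 0.244 × 0.03 = 0.0002928
  Urn V: 0.34 × 0.02 × 0.02 = 0.000136
  Urn VI: 0.18 × 0.17 × 0.02 = 0.000612
  Urn II: 0.12 × 0.1275 × 0.06 = 0.000918
  Urn IV: 0.06 × 0.124 × 0.22 = 0.0016368
  Urn I: 0.26 × 0.07 × 0.032 = 0.0005824
Total = 0.004178.
P(Urn IV | evidence) = 0.0016368 / 0.004178 ≈ 0.392.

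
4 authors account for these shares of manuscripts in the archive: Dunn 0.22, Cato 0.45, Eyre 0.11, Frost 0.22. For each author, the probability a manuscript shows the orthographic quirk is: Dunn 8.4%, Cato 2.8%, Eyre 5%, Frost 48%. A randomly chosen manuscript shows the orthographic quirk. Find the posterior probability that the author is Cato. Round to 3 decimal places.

Compute prior × likelihood for every hypothesis:
  Dunn: 0.22 × 0.084 = 0.01848
  Cato: 0.45 × 0.028 = 0.0126
  Eyre: 0.11 × 0.05 = 0.0055
  Frost: 0.22 × 0.48 = 0.1056
Normalizing constant = 0.14218.
P(Cato | evidence) = 0.0126 / 0.14218 ≈ 0.089.

0.089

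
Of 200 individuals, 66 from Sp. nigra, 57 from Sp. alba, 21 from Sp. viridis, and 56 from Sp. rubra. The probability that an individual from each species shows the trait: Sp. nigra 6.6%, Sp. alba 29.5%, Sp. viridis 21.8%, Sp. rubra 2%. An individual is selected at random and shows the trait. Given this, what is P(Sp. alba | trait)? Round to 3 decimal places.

0.626

Unnormalized posteriors (prior × likelihood):
  Sp. nigra: 0.33 × 0.066 = 0.02178
  Sp. alba: 0.285 × 0.295 = 0.084075
  Sp. viridis: 0.105 × 0.218 = 0.02289
  Sp. rubra: 0.28 × 0.02 = 0.0056
Sum = 0.134345.
P(Sp. alba | evidence) = 0.084075 / 0.134345 ≈ 0.626.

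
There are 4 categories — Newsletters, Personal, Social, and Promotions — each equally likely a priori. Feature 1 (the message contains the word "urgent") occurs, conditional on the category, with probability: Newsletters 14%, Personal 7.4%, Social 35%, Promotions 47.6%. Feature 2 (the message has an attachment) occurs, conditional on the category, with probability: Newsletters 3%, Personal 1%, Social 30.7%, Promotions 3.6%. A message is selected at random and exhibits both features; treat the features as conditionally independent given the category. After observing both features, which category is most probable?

Social

With a uniform prior (1/4 each), posterior ∝ likelihood:
  Newsletters: 0.14 × 0.03 = 0.0042
  Personal: 0.074 × 0.01 = 0.00074
  Social: 0.35 × 0.307 = 0.10745
  Promotions: 0.476 × 0.036 = 0.017136
Normalizing constant = 0.129526.
Largest term belongs to Social, so Social is most probable.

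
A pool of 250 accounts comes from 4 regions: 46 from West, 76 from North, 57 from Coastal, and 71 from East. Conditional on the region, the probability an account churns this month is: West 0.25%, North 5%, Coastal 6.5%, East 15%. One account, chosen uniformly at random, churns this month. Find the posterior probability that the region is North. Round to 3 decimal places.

0.208

Unnormalized posteriors (prior × likelihood):
  West: 0.184 × 0.0025 = 0.00046
  North: 0.304 × 0.05 = 0.0152
  Coastal: 0.228 × 0.065 = 0.01482
  East: 0.284 × 0.15 = 0.0426
Total = 0.07308.
P(North | evidence) = 0.0152 / 0.07308 ≈ 0.208.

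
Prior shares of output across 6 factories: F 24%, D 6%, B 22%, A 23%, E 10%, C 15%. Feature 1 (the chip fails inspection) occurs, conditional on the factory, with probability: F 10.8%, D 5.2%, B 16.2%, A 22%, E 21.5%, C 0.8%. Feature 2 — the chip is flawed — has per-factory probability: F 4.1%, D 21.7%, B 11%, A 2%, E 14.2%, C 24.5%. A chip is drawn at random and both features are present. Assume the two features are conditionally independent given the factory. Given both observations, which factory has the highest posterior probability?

Compute prior × likelihood for every hypothesis:
  F: 0.24 × 0.108 × 0.041 = 0.00106272
  D: 0.06 × 0.052 × 0.217 = 0.00067704
  B: 0.22 × 0.162 × 0.11 = 0.0039204
  A: 0.23 × 0.22 × 0.02 = 0.001012
  E: 0.1 × 0.215 × 0.142 = 0.003053
  C: 0.15 × 0.008 × 0.245 = 0.000294
Sum = 0.01001916.
Largest term belongs to B, so B is most probable.

B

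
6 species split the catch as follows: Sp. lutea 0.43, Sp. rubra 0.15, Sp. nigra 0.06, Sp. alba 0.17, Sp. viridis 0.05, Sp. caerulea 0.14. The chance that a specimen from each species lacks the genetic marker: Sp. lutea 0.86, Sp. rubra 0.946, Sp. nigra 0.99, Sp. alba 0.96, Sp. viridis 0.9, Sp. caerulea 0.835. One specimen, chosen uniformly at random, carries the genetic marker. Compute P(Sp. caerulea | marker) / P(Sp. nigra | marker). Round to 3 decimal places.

38.500

Taking complements, P(marker | each) = Sp. lutea 0.14, Sp. rubra 0.054, Sp. nigra 0.01, Sp. alba 0.04, Sp. viridis 0.1, Sp. caerulea 0.165.
Compute prior × likelihood for every hypothesis:
  Sp. lutea: 0.43 × 0.14 = 0.0602
  Sp. rubra: 0.15 × 0.054 = 0.0081
  Sp. nigra: 0.06 × 0.01 = 0.0006
  Sp. alba: 0.17 × 0.04 = 0.0068
  Sp. viridis: 0.05 × 0.1 = 0.005
  Sp. caerulea: 0.14 × 0.165 = 0.0231
Total = 0.1038.
The ratio is 0.0231 / 0.0006 (the normalizer cancels) = 38.500.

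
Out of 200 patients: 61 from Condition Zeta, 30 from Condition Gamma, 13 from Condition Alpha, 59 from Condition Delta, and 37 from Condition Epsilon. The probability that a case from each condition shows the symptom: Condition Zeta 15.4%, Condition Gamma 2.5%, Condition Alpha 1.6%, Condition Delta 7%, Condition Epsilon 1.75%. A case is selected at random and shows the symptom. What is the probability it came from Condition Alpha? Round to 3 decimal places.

Prior × likelihood for each hypothesis:
  Condition Zeta: 0.305 × 0.154 = 0.04697
  Condition Gamma: 0.15 × 0.025 = 0.00375
  Condition Alpha: 0.065 × 0.016 = 0.00104
  Condition Delta: 0.295 × 0.07 = 0.02065
  Condition Epsilon: 0.185 × 0.0175 = 0.0032375
Sum = 0.0756475.
P(Condition Alpha | evidence) = 0.00104 / 0.0756475 ≈ 0.014.

0.014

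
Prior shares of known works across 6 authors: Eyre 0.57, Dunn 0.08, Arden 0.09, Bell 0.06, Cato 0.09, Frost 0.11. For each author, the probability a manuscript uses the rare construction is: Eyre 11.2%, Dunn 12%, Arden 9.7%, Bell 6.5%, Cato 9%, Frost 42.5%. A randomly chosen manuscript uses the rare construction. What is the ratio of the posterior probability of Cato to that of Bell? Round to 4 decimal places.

Prior × likelihood for each hypothesis:
  Eyre: 0.57 × 0.112 = 0.06384
  Dunn: 0.08 × 0.12 = 0.0096
  Arden: 0.09 × 0.097 = 0.00873
  Bell: 0.06 × 0.065 = 0.0039
  Cato: 0.09 × 0.09 = 0.0081
  Frost: 0.11 × 0.425 = 0.04675
Normalizing constant = 0.14092.
The ratio is 0.0081 / 0.0039 (the normalizer cancels) = 2.0769.

2.0769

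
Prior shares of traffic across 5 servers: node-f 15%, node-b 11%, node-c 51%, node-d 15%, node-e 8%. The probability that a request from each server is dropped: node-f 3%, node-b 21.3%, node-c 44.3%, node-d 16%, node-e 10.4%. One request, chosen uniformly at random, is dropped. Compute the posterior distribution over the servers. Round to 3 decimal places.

By Bayes' rule, posterior ∝ prior × likelihood:
  node-f: 0.15 × 0.03 = 0.0045
  node-b: 0.11 × 0.213 = 0.02343
  node-c: 0.51 × 0.443 = 0.22593
  node-d: 0.15 × 0.16 = 0.024
  node-e: 0.08 × 0.104 = 0.00832
Normalizing constant = 0.28618.
P(node-f | dropped) = 0.0045/0.28618 ≈ 0.016
P(node-b | dropped) = 0.02343/0.28618 ≈ 0.082
P(node-c | dropped) = 0.22593/0.28618 ≈ 0.789
P(node-d | dropped) = 0.024/0.28618 ≈ 0.084
P(node-e | dropped) = 0.00832/0.28618 ≈ 0.029
(Check: 0.016+0.082+0.789+0.084+0.029 = 1.000.)

node-f 0.016, node-b 0.082, node-c 0.789, node-d 0.084, node-e 0.029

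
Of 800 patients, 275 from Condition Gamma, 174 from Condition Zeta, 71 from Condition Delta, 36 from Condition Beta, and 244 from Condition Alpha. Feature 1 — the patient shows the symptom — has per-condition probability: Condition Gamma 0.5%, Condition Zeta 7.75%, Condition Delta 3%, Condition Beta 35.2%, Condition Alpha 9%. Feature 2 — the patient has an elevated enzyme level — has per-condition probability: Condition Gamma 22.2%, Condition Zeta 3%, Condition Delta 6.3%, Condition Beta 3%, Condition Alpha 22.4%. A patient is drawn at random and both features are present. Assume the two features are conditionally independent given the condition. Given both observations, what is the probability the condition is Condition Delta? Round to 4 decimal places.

By Bayes' rule, posterior ∝ prior × likelihood:
  Condition Gamma: 0.34375 × 0.005 × 0.222 = 0.0003815625
  Condition Zeta: 0.2175 × 0.0775 × 0.03 = 0.0005056875
  Condition Delta: 0.08875 × 0.03 × 0.063 = 0.0001677375
  Condition Beta: 0.045 × 0.352 × 0.03 = 0.0004752
  Condition Alpha: 0.305 × 0.09 × 0.224 = 0.0061488
Normalizing constant = 0.0076789875.
P(Condition Delta | evidence) = 0.0001677375 / 0.0076789875 ≈ 0.0218.

0.0218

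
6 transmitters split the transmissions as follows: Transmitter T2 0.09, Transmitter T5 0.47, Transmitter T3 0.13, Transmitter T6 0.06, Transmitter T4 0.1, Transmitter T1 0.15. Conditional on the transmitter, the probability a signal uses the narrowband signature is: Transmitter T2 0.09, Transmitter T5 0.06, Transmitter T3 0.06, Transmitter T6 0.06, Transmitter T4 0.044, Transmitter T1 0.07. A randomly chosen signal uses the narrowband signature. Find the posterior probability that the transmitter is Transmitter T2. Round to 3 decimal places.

0.129

Unnormalized posteriors (prior × likelihood):
  Transmitter T2: 0.09 × 0.09 = 0.0081
  Transmitter T5: 0.47 × 0.06 = 0.0282
  Transmitter T3: 0.13 × 0.06 = 0.0078
  Transmitter T6: 0.06 × 0.06 = 0.0036
  Transmitter T4: 0.1 × 0.044 = 0.0044
  Transmitter T1: 0.15 × 0.07 = 0.0105
Total = 0.0626.
P(Transmitter T2 | evidence) = 0.0081 / 0.0626 ≈ 0.129.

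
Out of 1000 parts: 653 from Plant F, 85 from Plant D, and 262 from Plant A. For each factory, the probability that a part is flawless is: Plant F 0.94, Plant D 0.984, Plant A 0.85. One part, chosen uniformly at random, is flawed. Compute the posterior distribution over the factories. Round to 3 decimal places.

Taking complements, P(flawed | each) = Plant F 0.06, Plant D 0.016, Plant A 0.15.
Unnormalized posteriors (prior × likelihood):
  Plant F: 0.653 × 0.06 = 0.03918
  Plant D: 0.085 × 0.016 = 0.00136
  Plant A: 0.262 × 0.15 = 0.0393
Sum = 0.07984.
P(Plant F | flawed) = 0.03918/0.07984 ≈ 0.491
P(Plant D | flawed) = 0.00136/0.07984 ≈ 0.017
P(Plant A | flawed) = 0.0393/0.07984 ≈ 0.492

Plant F 0.491, Plant D 0.017, Plant A 0.492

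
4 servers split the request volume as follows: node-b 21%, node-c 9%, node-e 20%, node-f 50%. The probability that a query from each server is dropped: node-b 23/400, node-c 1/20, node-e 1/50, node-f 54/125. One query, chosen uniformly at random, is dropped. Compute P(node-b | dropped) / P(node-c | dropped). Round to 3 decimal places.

2.683

Compute prior × likelihood for every hypothesis:
  node-b: 0.21 × 0.0575 = 0.012075
  node-c: 0.09 × 0.05 = 0.0045
  node-e: 0.2 × 0.02 = 0.004
  node-f: 0.5 × 0.432 = 0.216
Total = 0.236575.
The ratio is 0.012075 / 0.0045 (the normalizer cancels) = 2.683.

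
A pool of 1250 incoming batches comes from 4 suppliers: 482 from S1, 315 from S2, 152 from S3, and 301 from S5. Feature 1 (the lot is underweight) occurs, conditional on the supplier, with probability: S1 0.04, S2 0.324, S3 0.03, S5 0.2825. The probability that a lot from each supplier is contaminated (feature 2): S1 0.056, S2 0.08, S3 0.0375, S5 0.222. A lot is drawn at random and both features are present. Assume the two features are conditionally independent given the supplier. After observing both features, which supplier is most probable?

S5

Compute prior × likelihood for every hypothesis:
  S1: 0.3856 × 0.04 × 0.056 = 0.000863744
  S2: 0.252 × 0.324 × 0.08 = 0.00653184
  S3: 0.1216 × 0.03 × 0.0375 = 0.0001368
  S5: 0.2408 × 0.2825 × 0.222 = 0.015101772
Sum = 0.022634156.
Largest term belongs to S5, so S5 is most probable.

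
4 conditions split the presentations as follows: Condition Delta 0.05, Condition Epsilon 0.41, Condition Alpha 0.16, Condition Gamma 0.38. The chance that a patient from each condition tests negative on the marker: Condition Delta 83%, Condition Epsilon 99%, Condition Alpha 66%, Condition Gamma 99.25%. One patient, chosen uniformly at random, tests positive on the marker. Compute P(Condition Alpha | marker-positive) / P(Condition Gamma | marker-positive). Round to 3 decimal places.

Taking complements, P(marker-positive | each) = Condition Delta 0.17, Condition Epsilon 0.01, Condition Alpha 0.34, Condition Gamma 0.0075.
By Bayes' rule, posterior ∝ prior × likelihood:
  Condition Delta: 0.05 × 0.17 = 0.0085
  Condition Epsilon: 0.41 × 0.01 = 0.0041
  Condition Alpha: 0.16 × 0.34 = 0.0544
  Condition Gamma: 0.38 × 0.0075 = 0.00285
Sum = 0.06985.
The ratio is 0.0544 / 0.00285 (the normalizer cancels) = 19.088.

19.088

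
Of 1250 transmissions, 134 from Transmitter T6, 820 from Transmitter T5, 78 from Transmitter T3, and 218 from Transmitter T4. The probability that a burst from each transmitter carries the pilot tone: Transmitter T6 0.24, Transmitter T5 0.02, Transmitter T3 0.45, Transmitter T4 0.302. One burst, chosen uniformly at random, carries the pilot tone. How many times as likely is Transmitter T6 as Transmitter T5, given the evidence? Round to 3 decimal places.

Prior × likelihood for each hypothesis:
  Transmitter T6: 0.1072 × 0.24 = 0.025728
  Transmitter T5: 0.656 × 0.02 = 0.01312
  Transmitter T3: 0.0624 × 0.45 = 0.02808
  Transmitter T4: 0.1744 × 0.302 = 0.0526688
Sum = 0.1195968.
The ratio is 0.025728 / 0.01312 (the normalizer cancels) = 1.961.

1.961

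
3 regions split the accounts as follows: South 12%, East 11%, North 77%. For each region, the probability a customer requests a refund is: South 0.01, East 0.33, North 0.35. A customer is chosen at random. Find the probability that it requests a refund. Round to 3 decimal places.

0.307

By Bayes' rule, posterior ∝ prior × likelihood:
  South: 0.12 × 0.01 = 0.0012
  East: 0.11 × 0.33 = 0.0363
  North: 0.77 × 0.35 = 0.2695
P(refund) = 0.0012 + 0.0363 + 0.2695 = 0.307 → 0.307.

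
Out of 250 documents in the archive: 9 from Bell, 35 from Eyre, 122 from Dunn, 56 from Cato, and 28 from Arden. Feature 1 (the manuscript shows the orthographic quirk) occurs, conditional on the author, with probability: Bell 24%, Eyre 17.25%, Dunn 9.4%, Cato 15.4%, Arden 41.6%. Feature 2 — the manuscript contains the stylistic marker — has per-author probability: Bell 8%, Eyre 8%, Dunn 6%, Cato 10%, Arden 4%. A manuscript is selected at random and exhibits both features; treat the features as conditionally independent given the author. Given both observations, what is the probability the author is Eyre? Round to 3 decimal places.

By Bayes' rule, posterior ∝ prior × likelihood:
  Bell: 0.036 × 0.24 × 0.08 = 0.0006912
  Eyre: 0.14 × 0.1725 × 0.08 = 0.001932
  Dunn: 0.488 × 0.094 × 0.06 = 0.00275232
  Cato: 0.224 × 0.154 × 0.1 = 0.0034496
  Arden: 0.112 × 0.416 × 0.04 = 0.00186368
Sum = 0.0106888.
P(Eyre | evidence) = 0.001932 / 0.0106888 ≈ 0.181.

0.181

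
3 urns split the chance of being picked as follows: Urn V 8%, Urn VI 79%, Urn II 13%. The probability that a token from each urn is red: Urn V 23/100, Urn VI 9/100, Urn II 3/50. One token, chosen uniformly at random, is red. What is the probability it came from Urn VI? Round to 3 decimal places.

Unnormalized posteriors (prior × likelihood):
  Urn V: 0.08 × 0.23 = 0.0184
  Urn VI: 0.79 × 0.09 = 0.0711
  Urn II: 0.13 × 0.06 = 0.0078
Total = 0.0973.
P(Urn VI | evidence) = 0.0711 / 0.0973 ≈ 0.731.

0.731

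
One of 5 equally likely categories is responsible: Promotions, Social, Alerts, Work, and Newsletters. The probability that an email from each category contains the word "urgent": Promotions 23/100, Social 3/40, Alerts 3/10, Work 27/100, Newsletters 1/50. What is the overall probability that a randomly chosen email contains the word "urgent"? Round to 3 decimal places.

With a uniform prior (1/5 each), posterior ∝ likelihood:
  Promotions: 0.23
  Social: 0.075
  Alerts: 0.3
  Work: 0.27
  Newsletters: 0.02
P(urgent-flag) = (1/5) × (0.23 + 0.075 + 0.3 + 0.27 + 0.02) = 0.895/5 ≈ 0.179.

0.179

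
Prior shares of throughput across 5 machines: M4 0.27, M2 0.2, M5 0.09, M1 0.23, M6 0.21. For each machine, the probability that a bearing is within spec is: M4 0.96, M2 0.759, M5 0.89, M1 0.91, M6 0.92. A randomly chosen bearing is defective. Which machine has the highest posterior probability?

Taking complements, P(defective | each) = M4 0.04, M2 0.241, M5 0.11, M1 0.09, M6 0.08.
By Bayes' rule, posterior ∝ prior × likelihood:
  M4: 0.27 × 0.04 = 0.0108
  M2: 0.2 × 0.241 = 0.0482
  M5: 0.09 × 0.11 = 0.0099
  M1: 0.23 × 0.09 = 0.0207
  M6: 0.21 × 0.08 = 0.0168
Total = 0.1064.
Largest term belongs to M2, so M2 is most probable.

M2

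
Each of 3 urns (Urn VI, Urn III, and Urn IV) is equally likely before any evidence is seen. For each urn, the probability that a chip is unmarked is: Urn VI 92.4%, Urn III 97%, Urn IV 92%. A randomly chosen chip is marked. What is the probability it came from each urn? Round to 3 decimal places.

Taking complements, P(marked | each) = Urn VI 0.076, Urn III 0.03, Urn IV 0.08.
Since the prior is uniform, the posterior is proportional to the likelihood:
  Urn VI: 0.076
  Urn III: 0.03
  Urn IV: 0.08
Normalizing constant = 0.186.
P(Urn VI | marked) = 0.076/0.186 ≈ 0.409
P(Urn III | marked) = 0.03/0.186 ≈ 0.161
P(Urn IV | marked) = 0.08/0.186 ≈ 0.430

Urn VI 0.409, Urn III 0.161, Urn IV 0.430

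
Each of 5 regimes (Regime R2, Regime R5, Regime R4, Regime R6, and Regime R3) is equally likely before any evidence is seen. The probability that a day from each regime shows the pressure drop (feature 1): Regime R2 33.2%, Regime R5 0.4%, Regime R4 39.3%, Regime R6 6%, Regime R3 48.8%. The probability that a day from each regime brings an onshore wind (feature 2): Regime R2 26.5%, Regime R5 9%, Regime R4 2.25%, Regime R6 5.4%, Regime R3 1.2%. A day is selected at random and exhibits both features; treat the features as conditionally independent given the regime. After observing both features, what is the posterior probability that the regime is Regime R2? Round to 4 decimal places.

0.8278

With a uniform prior (1/5 each), posterior ∝ likelihood:
  Regime R2: 0.332 × 0.265 = 0.08798
  Regime R5: 0.004 × 0.09 = 0.00036
  Regime R4: 0.393 × 0.0225 = 0.0088425
  Regime R6: 0.06 × 0.054 = 0.00324
  Regime R3: 0.488 × 0.012 = 0.005856
Sum = 0.1062785.
P(Regime R2 | evidence) = 0.08798 / 0.1062785 ≈ 0.8278.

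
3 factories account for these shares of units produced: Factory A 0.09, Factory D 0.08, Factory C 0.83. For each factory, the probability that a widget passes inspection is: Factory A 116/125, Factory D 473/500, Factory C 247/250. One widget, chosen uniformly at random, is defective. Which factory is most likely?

Factory C

Taking complements, P(defective | each) = Factory A 0.072, Factory D 0.054, Factory C 0.012.
By Bayes' rule, posterior ∝ prior × likelihood:
  Factory A: 0.09 × 0.072 = 0.00648
  Factory D: 0.08 × 0.054 = 0.00432
  Factory C: 0.83 × 0.012 = 0.00996
Sum = 0.02076.
Largest term belongs to Factory C, so Factory C is most probable.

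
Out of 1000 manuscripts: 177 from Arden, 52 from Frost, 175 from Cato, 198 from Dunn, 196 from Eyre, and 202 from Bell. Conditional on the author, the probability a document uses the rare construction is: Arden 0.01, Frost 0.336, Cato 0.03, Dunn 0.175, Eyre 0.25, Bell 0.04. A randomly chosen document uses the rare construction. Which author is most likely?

By Bayes' rule, posterior ∝ prior × likelihood:
  Arden: 0.177 × 0.01 = 0.00177
  Frost: 0.052 × 0.336 = 0.017472
  Cato: 0.175 × 0.03 = 0.00525
  Dunn: 0.198 × 0.175 = 0.03465
  Eyre: 0.196 × 0.25 = 0.049
  Bell: 0.202 × 0.04 = 0.00808
Total = 0.116222.
Largest term belongs to Eyre, so Eyre is most probable.

Eyre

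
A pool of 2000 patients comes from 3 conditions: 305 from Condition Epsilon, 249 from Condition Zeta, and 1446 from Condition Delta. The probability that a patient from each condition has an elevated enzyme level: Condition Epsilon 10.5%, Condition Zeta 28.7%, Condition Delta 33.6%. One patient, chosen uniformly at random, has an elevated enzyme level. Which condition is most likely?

Compute prior × likelihood for every hypothesis:
  Condition Epsilon: 0.1525 × 0.105 = 0.0160125
  Condition Zeta: 0.1245 × 0.287 = 0.0357315
  Condition Delta: 0.723 × 0.336 = 0.242928
Total = 0.294672.
Largest term belongs to Condition Delta, so Condition Delta is most probable.

Condition Delta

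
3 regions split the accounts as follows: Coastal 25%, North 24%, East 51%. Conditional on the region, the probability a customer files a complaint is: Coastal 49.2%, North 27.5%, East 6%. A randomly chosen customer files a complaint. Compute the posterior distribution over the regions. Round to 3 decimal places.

Coastal 0.560, North 0.301, East 0.139

Unnormalized posteriors (prior × likelihood):
  Coastal: 0.25 × 0.492 = 0.123
  North: 0.24 × 0.275 = 0.066
  East: 0.51 × 0.06 = 0.0306
Sum = 0.2196.
P(Coastal | complaint) = 0.123/0.2196 ≈ 0.560
P(North | complaint) = 0.066/0.2196 ≈ 0.301
P(East | complaint) = 0.0306/0.2196 ≈ 0.139
(Check: 0.560+0.301+0.139 = 1.000.)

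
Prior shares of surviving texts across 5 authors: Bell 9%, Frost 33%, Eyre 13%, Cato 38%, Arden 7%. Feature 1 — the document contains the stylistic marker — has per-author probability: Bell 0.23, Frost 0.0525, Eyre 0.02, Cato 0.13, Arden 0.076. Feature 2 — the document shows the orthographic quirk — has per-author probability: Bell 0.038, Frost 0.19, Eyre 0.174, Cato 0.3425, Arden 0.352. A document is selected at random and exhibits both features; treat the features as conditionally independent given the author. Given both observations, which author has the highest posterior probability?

Cato

By Bayes' rule, posterior ∝ prior × likelihood:
  Bell: 0.09 × 0.23 × 0.038 = 0.0007866
  Frost: 0.33 × 0.0525 × 0.19 = 0.00329175
  Eyre: 0.13 × 0.02 × 0.174 = 0.0004524
  Cato: 0.38 × 0.13 × 0.3425 = 0.0169195
  Arden: 0.07 × 0.076 × 0.352 = 0.00187264
Normalizing constant = 0.02332289.
Largest term belongs to Cato, so Cato is most probable.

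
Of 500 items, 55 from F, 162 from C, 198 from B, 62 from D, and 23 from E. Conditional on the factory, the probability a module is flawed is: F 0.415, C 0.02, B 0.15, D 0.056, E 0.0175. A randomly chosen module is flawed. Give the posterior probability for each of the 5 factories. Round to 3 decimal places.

F 0.383, C 0.054, B 0.498, D 0.058, E 0.007

Prior × likelihood for each hypothesis:
  F: 0.11 × 0.415 = 0.04565
  C: 0.324 × 0.02 = 0.00648
  B: 0.396 × 0.15 = 0.0594
  D: 0.124 × 0.056 = 0.006944
  E: 0.046 × 0.0175 = 0.000805
Total = 0.119279.
P(F | flawed) = 0.04565/0.119279 ≈ 0.383
P(C | flawed) = 0.00648/0.119279 ≈ 0.054
P(B | flawed) = 0.0594/0.119279 ≈ 0.498
P(D | flawed) = 0.006944/0.119279 ≈ 0.058
P(E | flawed) = 0.000805/0.119279 ≈ 0.007
(Check: 0.383+0.054+0.498+0.058+0.007 = 1.000.)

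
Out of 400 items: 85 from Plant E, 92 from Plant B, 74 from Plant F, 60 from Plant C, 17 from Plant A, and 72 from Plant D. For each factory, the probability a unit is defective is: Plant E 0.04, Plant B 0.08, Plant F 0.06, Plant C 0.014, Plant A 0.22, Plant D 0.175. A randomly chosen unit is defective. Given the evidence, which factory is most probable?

Plant D

By Bayes' rule, posterior ∝ prior × likelihood:
  Plant E: 0.2125 × 0.04 = 0.0085
  Plant B: 0.23 × 0.08 = 0.0184
  Plant F: 0.185 × 0.06 = 0.0111
  Plant C: 0.15 × 0.014 = 0.0021
  Plant A: 0.0425 × 0.22 = 0.00935
  Plant D: 0.18 × 0.175 = 0.0315
Total = 0.08095.
Largest term belongs to Plant D, so Plant D is most probable.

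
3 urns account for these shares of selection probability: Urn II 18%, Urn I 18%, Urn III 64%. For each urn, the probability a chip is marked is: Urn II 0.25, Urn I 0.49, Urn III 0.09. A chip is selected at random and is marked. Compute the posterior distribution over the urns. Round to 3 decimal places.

Compute prior × likelihood for every hypothesis:
  Urn II: 0.18 × 0.25 = 0.045
  Urn I: 0.18 × 0.49 = 0.0882
  Urn III: 0.64 × 0.09 = 0.0576
Normalizing constant = 0.1908.
P(Urn II | marked) = 0.045/0.1908 ≈ 0.236
P(Urn I | marked) = 0.0882/0.1908 ≈ 0.462
P(Urn III | marked) = 0.0576/0.1908 ≈ 0.302
(Check: 0.236+0.462+0.302 = 1.000.)

Urn II 0.236, Urn I 0.462, Urn III 0.302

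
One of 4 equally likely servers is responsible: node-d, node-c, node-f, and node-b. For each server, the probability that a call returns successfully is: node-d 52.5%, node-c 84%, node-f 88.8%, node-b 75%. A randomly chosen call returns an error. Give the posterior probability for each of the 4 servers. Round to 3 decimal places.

Taking complements, P(error | each) = node-d 0.475, node-c 0.16, node-f 0.112, node-b 0.25.
Since the prior is uniform, the posterior is proportional to the likelihood:
  node-d: 0.475
  node-c: 0.16
  node-f: 0.112
  node-b: 0.25
Total = 0.997.
P(node-d | error) = 0.475/0.997 ≈ 0.476
P(node-c | error) = 0.16/0.997 ≈ 0.160
P(node-f | error) = 0.112/0.997 ≈ 0.112
P(node-b | error) = 0.25/0.997 ≈ 0.251

node-d 0.476, node-c 0.160, node-f 0.112, node-b 0.251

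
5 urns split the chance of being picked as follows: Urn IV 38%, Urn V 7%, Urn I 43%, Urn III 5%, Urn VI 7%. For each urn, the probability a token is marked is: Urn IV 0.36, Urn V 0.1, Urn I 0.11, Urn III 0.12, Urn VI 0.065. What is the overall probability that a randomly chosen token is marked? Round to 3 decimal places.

0.202

Prior × likelihood for each hypothesis:
  Urn IV: 0.38 × 0.36 = 0.1368
  Urn V: 0.07 × 0.1 = 0.007
  Urn I: 0.43 × 0.11 = 0.0473
  Urn III: 0.05 × 0.12 = 0.006
  Urn VI: 0.07 × 0.065 = 0.00455
P(marked) = 0.1368 + 0.007 + 0.0473 + 0.006 + 0.00455 = 0.20165 → 0.202.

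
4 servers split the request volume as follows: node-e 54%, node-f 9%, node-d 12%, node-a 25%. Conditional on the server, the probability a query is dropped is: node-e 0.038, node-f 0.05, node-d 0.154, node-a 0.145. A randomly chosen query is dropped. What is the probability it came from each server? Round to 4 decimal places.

Compute prior × likelihood for every hypothesis:
  node-e: 0.54 × 0.038 = 0.02052
  node-f: 0.09 × 0.05 = 0.0045
  node-d: 0.12 × 0.154 = 0.01848
  node-a: 0.25 × 0.145 = 0.03625
Sum = 0.07975.
P(node-e | dropped) = 0.02052/0.07975 ≈ 0.2573
P(node-f | dropped) = 0.0045/0.07975 ≈ 0.0564
P(node-d | dropped) = 0.01848/0.07975 ≈ 0.2317
P(node-a | dropped) = 0.03625/0.07975 ≈ 0.4545
(Check: 0.2573+0.0564+0.2317+0.4545 = 0.9999.)

node-e 0.2573, node-f 0.0564, node-d 0.2317, node-a 0.4545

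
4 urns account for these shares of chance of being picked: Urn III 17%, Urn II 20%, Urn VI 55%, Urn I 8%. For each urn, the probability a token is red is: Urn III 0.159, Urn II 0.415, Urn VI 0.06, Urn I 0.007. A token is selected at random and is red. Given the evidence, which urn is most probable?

Unnormalized posteriors (prior × likelihood):
  Urn III: 0.17 × 0.159 = 0.02703
  Urn II: 0.2 × 0.415 = 0.083
  Urn VI: 0.55 × 0.06 = 0.033
  Urn I: 0.08 × 0.007 = 0.00056
Normalizing constant = 0.14359.
Largest term belongs to Urn II, so Urn II is most probable.

Urn II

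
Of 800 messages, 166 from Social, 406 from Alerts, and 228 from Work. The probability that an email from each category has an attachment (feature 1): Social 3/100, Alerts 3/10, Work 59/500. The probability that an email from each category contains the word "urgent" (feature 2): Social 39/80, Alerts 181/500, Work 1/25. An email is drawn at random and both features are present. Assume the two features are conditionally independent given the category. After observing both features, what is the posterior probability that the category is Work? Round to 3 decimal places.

0.023

By Bayes' rule, posterior ∝ prior × likelihood:
  Social: 0.2075 × 0.03 × 0.4875 = 0.0030346875
  Alerts: 0.5075 × 0.3 × 0.362 = 0.0551145
  Work: 0.285 × 0.118 × 0.04 = 0.0013452
Total = 0.0594943875.
P(Work | evidence) = 0.0013452 / 0.0594943875 ≈ 0.023.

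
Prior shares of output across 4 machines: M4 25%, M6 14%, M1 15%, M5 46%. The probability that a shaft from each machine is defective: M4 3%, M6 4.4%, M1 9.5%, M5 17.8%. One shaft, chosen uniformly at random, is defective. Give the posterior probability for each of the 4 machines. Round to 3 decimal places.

Prior × likelihood for each hypothesis:
  M4: 0.25 × 0.03 = 0.0075
  M6: 0.14 × 0.044 = 0.00616
  M1: 0.15 × 0.095 = 0.01425
  M5: 0.46 × 0.178 = 0.08188
Total = 0.10979.
P(M4 | defective) = 0.0075/0.10979 ≈ 0.068
P(M6 | defective) = 0.00616/0.10979 ≈ 0.056
P(M1 | defective) = 0.01425/0.10979 ≈ 0.130
P(M5 | defective) = 0.08188/0.10979 ≈ 0.746
(Check: 0.068+0.056+0.130+0.746 = 1.000.)

M4 0.068, M6 0.056, M1 0.130, M5 0.746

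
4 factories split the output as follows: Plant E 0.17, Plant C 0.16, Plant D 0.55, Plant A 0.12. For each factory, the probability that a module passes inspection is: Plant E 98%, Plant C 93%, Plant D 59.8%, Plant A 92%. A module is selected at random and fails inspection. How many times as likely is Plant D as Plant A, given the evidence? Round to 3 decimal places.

23.031

Taking complements, P(nonconforming | each) = Plant E 0.02, Plant C 0.07, Plant D 0.402, Plant A 0.08.
Compute prior × likelihood for every hypothesis:
  Plant E: 0.17 × 0.02 = 0.0034
  Plant C: 0.16 × 0.07 = 0.0112
  Plant D: 0.55 × 0.402 = 0.2211
  Plant A: 0.12 × 0.08 = 0.0096
Sum = 0.2453.
The ratio is 0.2211 / 0.0096 (the normalizer cancels) = 23.031.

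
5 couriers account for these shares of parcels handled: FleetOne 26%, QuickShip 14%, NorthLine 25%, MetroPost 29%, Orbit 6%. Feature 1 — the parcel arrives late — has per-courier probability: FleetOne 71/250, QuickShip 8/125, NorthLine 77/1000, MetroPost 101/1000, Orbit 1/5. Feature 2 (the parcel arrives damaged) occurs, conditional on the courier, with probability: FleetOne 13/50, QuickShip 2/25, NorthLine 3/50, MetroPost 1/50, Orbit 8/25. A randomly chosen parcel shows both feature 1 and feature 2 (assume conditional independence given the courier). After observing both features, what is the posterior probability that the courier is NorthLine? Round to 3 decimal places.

Compute prior × likelihood for every hypothesis:
  FleetOne: 0.26 × 0.284 × 0.26 = 0.0191984
  QuickShip: 0.14 × 0.064 × 0.08 = 0.0007168
  NorthLine: 0.25 × 0.077 × 0.06 = 0.001155
  MetroPost: 0.29 × 0.101 × 0.02 = 0.0005858
  Orbit: 0.06 × 0.2 × 0.32 = 0.00384
Normalizing constant = 0.025496.
P(NorthLine | evidence) = 0.001155 / 0.025496 ≈ 0.045.

0.045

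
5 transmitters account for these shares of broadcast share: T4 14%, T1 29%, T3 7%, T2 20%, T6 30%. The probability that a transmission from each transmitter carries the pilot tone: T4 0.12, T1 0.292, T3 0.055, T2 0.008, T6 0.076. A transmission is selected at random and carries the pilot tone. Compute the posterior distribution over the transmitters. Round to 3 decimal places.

Prior × likelihood for each hypothesis:
  T4: 0.14 × 0.12 = 0.0168
  T1: 0.29 × 0.292 = 0.08468
  T3: 0.07 × 0.055 = 0.00385
  T2: 0.2 × 0.008 = 0.0016
  T6: 0.3 × 0.076 = 0.0228
Total = 0.12973.
P(T4 | pilot) = 0.0168/0.12973 ≈ 0.129
P(T1 | pilot) = 0.08468/0.12973 ≈ 0.653
P(T3 | pilot) = 0.00385/0.12973 ≈ 0.030
P(T2 | pilot) = 0.0016/0.12973 ≈ 0.012
P(T6 | pilot) = 0.0228/0.12973 ≈ 0.176
(Check: 0.129+0.653+0.030+0.012+0.176 = 1.000.)

T4 0.129, T1 0.653, T3 0.030, T2 0.012, T6 0.176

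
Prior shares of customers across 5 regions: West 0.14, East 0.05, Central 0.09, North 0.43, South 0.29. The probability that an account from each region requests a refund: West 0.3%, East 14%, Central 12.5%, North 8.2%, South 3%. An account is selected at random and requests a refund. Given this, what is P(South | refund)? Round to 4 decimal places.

0.1389

Compute prior × likelihood for every hypothesis:
  West: 0.14 × 0.003 = 0.00042
  East: 0.05 × 0.14 = 0.007
  Central: 0.09 × 0.125 = 0.01125
  North: 0.43 × 0.082 = 0.03526
  South: 0.29 × 0.03 = 0.0087
Total = 0.06263.
P(South | evidence) = 0.0087 / 0.06263 ≈ 0.1389.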